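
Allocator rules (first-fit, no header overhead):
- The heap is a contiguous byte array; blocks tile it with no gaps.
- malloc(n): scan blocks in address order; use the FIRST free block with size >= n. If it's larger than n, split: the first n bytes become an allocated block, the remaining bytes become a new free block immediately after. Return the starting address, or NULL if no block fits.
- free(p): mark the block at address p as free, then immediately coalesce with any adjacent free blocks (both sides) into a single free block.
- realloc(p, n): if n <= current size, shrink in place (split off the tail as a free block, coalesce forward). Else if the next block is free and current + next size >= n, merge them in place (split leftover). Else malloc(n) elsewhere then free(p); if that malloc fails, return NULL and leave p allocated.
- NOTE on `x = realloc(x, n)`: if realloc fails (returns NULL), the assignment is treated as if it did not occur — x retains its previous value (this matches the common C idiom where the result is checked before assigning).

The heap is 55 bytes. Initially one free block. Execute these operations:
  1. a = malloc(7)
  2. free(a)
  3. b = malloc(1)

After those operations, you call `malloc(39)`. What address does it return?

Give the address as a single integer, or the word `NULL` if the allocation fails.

Answer: 1

Derivation:
Op 1: a = malloc(7) -> a = 0; heap: [0-6 ALLOC][7-54 FREE]
Op 2: free(a) -> (freed a); heap: [0-54 FREE]
Op 3: b = malloc(1) -> b = 0; heap: [0-0 ALLOC][1-54 FREE]
malloc(39): first-fit scan over [0-0 ALLOC][1-54 FREE] -> 1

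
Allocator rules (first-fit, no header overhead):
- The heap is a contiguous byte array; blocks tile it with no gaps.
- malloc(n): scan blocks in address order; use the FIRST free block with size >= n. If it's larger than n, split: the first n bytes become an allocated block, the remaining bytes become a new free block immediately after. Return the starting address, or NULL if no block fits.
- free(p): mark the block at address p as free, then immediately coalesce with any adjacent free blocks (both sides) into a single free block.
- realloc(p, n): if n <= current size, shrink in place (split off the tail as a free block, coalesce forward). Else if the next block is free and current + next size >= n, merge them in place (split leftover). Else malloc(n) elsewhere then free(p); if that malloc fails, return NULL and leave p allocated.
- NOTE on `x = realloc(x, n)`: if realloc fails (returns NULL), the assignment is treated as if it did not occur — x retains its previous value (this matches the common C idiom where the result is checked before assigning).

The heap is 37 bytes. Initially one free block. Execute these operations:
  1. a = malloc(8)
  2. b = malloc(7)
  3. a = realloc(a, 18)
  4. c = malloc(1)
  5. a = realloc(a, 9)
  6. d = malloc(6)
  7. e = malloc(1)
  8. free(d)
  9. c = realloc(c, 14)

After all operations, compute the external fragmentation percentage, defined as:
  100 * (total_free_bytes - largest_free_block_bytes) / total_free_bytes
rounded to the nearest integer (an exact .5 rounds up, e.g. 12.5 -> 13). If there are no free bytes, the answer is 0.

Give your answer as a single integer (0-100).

Answer: 32

Derivation:
Op 1: a = malloc(8) -> a = 0; heap: [0-7 ALLOC][8-36 FREE]
Op 2: b = malloc(7) -> b = 8; heap: [0-7 ALLOC][8-14 ALLOC][15-36 FREE]
Op 3: a = realloc(a, 18) -> a = 15; heap: [0-7 FREE][8-14 ALLOC][15-32 ALLOC][33-36 FREE]
Op 4: c = malloc(1) -> c = 0; heap: [0-0 ALLOC][1-7 FREE][8-14 ALLOC][15-32 ALLOC][33-36 FREE]
Op 5: a = realloc(a, 9) -> a = 15; heap: [0-0 ALLOC][1-7 FREE][8-14 ALLOC][15-23 ALLOC][24-36 FREE]
Op 6: d = malloc(6) -> d = 1; heap: [0-0 ALLOC][1-6 ALLOC][7-7 FREE][8-14 ALLOC][15-23 ALLOC][24-36 FREE]
Op 7: e = malloc(1) -> e = 7; heap: [0-0 ALLOC][1-6 ALLOC][7-7 ALLOC][8-14 ALLOC][15-23 ALLOC][24-36 FREE]
Op 8: free(d) -> (freed d); heap: [0-0 ALLOC][1-6 FREE][7-7 ALLOC][8-14 ALLOC][15-23 ALLOC][24-36 FREE]
Op 9: c = realloc(c, 14) -> NULL (c unchanged); heap: [0-0 ALLOC][1-6 FREE][7-7 ALLOC][8-14 ALLOC][15-23 ALLOC][24-36 FREE]
Free blocks: [6 13] total_free=19 largest=13 -> 100*(19-13)/19 = 600/19 ≈ 31.579 -> rounds to 32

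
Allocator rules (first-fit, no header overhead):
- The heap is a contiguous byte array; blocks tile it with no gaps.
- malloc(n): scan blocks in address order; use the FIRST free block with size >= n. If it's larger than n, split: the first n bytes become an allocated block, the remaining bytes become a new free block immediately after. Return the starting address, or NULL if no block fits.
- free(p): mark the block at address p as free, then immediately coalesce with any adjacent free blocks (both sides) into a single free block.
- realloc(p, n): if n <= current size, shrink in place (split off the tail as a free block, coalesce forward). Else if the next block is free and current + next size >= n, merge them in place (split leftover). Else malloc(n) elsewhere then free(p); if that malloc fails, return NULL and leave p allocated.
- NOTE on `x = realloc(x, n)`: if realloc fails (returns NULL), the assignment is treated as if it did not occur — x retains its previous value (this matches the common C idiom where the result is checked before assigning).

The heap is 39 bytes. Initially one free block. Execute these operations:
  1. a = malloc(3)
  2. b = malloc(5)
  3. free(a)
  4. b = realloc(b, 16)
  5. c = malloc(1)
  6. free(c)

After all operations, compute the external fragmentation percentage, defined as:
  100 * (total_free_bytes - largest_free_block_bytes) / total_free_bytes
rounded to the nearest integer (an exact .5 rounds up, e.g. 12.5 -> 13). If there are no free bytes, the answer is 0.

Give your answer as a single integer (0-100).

Op 1: a = malloc(3) -> a = 0; heap: [0-2 ALLOC][3-38 FREE]
Op 2: b = malloc(5) -> b = 3; heap: [0-2 ALLOC][3-7 ALLOC][8-38 FREE]
Op 3: free(a) -> (freed a); heap: [0-2 FREE][3-7 ALLOC][8-38 FREE]
Op 4: b = realloc(b, 16) -> b = 3; heap: [0-2 FREE][3-18 ALLOC][19-38 FREE]
Op 5: c = malloc(1) -> c = 0; heap: [0-0 ALLOC][1-2 FREE][3-18 ALLOC][19-38 FREE]
Op 6: free(c) -> (freed c); heap: [0-2 FREE][3-18 ALLOC][19-38 FREE]
Free blocks: [3 20] total_free=23 largest=20 -> 100*(23-20)/23 = 300/23 ≈ 13.043 -> rounds to 13

Answer: 13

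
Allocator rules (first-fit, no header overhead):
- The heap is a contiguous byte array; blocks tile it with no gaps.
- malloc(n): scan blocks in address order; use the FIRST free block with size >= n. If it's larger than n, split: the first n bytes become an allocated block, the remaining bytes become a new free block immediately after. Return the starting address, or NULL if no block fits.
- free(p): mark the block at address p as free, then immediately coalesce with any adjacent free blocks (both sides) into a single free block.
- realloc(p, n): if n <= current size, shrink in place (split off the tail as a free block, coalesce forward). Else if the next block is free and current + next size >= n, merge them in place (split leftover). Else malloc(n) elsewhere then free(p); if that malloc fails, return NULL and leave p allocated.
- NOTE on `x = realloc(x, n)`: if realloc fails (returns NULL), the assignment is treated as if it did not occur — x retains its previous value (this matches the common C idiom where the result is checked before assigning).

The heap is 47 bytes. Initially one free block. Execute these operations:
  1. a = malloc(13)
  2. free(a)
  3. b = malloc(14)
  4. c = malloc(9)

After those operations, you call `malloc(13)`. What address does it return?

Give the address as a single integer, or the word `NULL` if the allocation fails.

Op 1: a = malloc(13) -> a = 0; heap: [0-12 ALLOC][13-46 FREE]
Op 2: free(a) -> (freed a); heap: [0-46 FREE]
Op 3: b = malloc(14) -> b = 0; heap: [0-13 ALLOC][14-46 FREE]
Op 4: c = malloc(9) -> c = 14; heap: [0-13 ALLOC][14-22 ALLOC][23-46 FREE]
malloc(13): first-fit scan over [0-13 ALLOC][14-22 ALLOC][23-46 FREE] -> 23

Answer: 23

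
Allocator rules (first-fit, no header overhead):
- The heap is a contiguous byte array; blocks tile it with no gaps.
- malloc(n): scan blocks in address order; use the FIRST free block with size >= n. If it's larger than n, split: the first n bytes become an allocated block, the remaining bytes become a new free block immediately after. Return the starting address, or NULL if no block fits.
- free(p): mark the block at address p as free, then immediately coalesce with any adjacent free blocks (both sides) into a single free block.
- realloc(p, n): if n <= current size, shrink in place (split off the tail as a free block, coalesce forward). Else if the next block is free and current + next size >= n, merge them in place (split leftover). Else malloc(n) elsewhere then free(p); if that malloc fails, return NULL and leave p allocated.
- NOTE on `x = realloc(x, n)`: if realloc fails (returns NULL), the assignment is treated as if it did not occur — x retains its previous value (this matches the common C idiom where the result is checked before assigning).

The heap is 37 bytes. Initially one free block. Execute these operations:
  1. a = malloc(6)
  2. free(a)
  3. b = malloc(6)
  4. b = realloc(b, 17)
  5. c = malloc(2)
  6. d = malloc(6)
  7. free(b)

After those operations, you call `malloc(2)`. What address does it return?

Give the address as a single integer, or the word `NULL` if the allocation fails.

Op 1: a = malloc(6) -> a = 0; heap: [0-5 ALLOC][6-36 FREE]
Op 2: free(a) -> (freed a); heap: [0-36 FREE]
Op 3: b = malloc(6) -> b = 0; heap: [0-5 ALLOC][6-36 FREE]
Op 4: b = realloc(b, 17) -> b = 0; heap: [0-16 ALLOC][17-36 FREE]
Op 5: c = malloc(2) -> c = 17; heap: [0-16 ALLOC][17-18 ALLOC][19-36 FREE]
Op 6: d = malloc(6) -> d = 19; heap: [0-16 ALLOC][17-18 ALLOC][19-24 ALLOC][25-36 FREE]
Op 7: free(b) -> (freed b); heap: [0-16 FREE][17-18 ALLOC][19-24 ALLOC][25-36 FREE]
malloc(2): first-fit scan over [0-16 FREE][17-18 ALLOC][19-24 ALLOC][25-36 FREE] -> 0

Answer: 0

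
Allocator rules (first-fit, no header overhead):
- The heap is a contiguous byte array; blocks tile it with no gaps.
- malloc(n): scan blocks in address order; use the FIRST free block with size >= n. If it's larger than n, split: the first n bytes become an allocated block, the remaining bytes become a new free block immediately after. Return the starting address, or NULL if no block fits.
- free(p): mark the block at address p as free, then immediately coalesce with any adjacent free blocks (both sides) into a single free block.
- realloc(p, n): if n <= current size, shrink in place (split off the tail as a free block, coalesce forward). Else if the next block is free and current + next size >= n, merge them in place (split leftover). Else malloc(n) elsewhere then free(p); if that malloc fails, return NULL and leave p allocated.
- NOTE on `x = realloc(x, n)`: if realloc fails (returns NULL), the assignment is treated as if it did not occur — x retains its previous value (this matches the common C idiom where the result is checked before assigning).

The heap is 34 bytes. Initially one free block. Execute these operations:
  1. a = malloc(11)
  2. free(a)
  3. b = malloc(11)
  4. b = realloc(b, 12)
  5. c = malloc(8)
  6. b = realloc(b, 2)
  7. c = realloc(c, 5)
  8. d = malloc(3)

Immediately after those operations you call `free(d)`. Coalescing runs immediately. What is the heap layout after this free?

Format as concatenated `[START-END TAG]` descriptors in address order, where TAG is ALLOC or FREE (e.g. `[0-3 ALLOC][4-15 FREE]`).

Op 1: a = malloc(11) -> a = 0; heap: [0-10 ALLOC][11-33 FREE]
Op 2: free(a) -> (freed a); heap: [0-33 FREE]
Op 3: b = malloc(11) -> b = 0; heap: [0-10 ALLOC][11-33 FREE]
Op 4: b = realloc(b, 12) -> b = 0; heap: [0-11 ALLOC][12-33 FREE]
Op 5: c = malloc(8) -> c = 12; heap: [0-11 ALLOC][12-19 ALLOC][20-33 FREE]
Op 6: b = realloc(b, 2) -> b = 0; heap: [0-1 ALLOC][2-11 FREE][12-19 ALLOC][20-33 FREE]
Op 7: c = realloc(c, 5) -> c = 12; heap: [0-1 ALLOC][2-11 FREE][12-16 ALLOC][17-33 FREE]
Op 8: d = malloc(3) -> d = 2; heap: [0-1 ALLOC][2-4 ALLOC][5-11 FREE][12-16 ALLOC][17-33 FREE]
free(d): d = 2 -> block [2-4 ALLOC]; mark free, coalesce with adjacent free neighbors -> [0-1 ALLOC][2-11 FREE][12-16 ALLOC][17-33 FREE]

Answer: [0-1 ALLOC][2-11 FREE][12-16 ALLOC][17-33 FREE]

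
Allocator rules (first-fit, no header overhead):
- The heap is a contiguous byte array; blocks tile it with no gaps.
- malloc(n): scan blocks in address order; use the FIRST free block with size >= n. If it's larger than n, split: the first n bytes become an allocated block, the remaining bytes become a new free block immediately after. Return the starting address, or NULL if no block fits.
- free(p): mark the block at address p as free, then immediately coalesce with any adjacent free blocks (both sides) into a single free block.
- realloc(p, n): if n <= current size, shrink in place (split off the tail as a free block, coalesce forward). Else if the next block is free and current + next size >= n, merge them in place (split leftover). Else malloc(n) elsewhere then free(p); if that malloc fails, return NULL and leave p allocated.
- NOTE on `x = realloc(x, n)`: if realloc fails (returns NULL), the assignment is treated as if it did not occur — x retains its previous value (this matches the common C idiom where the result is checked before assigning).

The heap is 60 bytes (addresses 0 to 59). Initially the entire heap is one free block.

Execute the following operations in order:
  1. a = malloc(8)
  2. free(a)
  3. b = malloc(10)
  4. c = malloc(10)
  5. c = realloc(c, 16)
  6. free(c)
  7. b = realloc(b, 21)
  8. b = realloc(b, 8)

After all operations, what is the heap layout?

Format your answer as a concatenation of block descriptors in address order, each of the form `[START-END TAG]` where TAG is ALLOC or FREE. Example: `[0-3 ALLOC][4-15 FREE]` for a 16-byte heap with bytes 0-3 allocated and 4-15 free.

Answer: [0-7 ALLOC][8-59 FREE]

Derivation:
Op 1: a = malloc(8) -> a = 0; heap: [0-7 ALLOC][8-59 FREE]
Op 2: free(a) -> (freed a); heap: [0-59 FREE]
Op 3: b = malloc(10) -> b = 0; heap: [0-9 ALLOC][10-59 FREE]
Op 4: c = malloc(10) -> c = 10; heap: [0-9 ALLOC][10-19 ALLOC][20-59 FREE]
Op 5: c = realloc(c, 16) -> c = 10; heap: [0-9 ALLOC][10-25 ALLOC][26-59 FREE]
Op 6: free(c) -> (freed c); heap: [0-9 ALLOC][10-59 FREE]
Op 7: b = realloc(b, 21) -> b = 0; heap: [0-20 ALLOC][21-59 FREE]
Op 8: b = realloc(b, 8) -> b = 0; heap: [0-7 ALLOC][8-59 FREE]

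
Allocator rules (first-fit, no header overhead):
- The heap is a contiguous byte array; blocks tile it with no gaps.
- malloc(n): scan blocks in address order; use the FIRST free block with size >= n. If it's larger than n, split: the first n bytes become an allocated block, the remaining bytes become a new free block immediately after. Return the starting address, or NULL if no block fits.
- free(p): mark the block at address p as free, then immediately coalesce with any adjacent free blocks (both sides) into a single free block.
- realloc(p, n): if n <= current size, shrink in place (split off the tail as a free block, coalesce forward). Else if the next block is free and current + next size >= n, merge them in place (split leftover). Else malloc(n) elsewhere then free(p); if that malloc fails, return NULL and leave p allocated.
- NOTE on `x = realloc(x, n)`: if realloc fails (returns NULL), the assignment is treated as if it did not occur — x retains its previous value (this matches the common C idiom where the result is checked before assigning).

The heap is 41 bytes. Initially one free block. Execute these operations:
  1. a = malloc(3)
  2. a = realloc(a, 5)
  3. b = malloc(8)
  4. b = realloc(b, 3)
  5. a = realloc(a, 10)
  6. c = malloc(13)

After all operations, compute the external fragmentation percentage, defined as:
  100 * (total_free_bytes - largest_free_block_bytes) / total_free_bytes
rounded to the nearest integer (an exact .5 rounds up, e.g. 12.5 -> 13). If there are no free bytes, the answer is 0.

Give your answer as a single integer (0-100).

Answer: 33

Derivation:
Op 1: a = malloc(3) -> a = 0; heap: [0-2 ALLOC][3-40 FREE]
Op 2: a = realloc(a, 5) -> a = 0; heap: [0-4 ALLOC][5-40 FREE]
Op 3: b = malloc(8) -> b = 5; heap: [0-4 ALLOC][5-12 ALLOC][13-40 FREE]
Op 4: b = realloc(b, 3) -> b = 5; heap: [0-4 ALLOC][5-7 ALLOC][8-40 FREE]
Op 5: a = realloc(a, 10) -> a = 8; heap: [0-4 FREE][5-7 ALLOC][8-17 ALLOC][18-40 FREE]
Op 6: c = malloc(13) -> c = 18; heap: [0-4 FREE][5-7 ALLOC][8-17 ALLOC][18-30 ALLOC][31-40 FREE]
Free blocks: [5 10] total_free=15 largest=10 -> 100*(15-10)/15 = 500/15 ≈ 33.333 -> rounds to 33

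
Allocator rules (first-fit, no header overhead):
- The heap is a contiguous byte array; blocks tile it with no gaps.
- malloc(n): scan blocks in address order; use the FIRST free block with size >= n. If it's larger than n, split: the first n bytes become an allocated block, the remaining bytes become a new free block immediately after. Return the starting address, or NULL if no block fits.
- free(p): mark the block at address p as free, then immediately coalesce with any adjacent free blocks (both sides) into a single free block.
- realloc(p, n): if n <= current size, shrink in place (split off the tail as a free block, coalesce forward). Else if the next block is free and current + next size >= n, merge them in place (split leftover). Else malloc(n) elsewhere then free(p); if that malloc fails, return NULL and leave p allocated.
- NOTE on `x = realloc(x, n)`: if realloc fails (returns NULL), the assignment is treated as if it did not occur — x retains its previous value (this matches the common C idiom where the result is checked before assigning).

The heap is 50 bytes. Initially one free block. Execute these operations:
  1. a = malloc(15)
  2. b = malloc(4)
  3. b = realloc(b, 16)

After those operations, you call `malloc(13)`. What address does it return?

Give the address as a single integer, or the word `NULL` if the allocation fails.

Op 1: a = malloc(15) -> a = 0; heap: [0-14 ALLOC][15-49 FREE]
Op 2: b = malloc(4) -> b = 15; heap: [0-14 ALLOC][15-18 ALLOC][19-49 FREE]
Op 3: b = realloc(b, 16) -> b = 15; heap: [0-14 ALLOC][15-30 ALLOC][31-49 FREE]
malloc(13): first-fit scan over [0-14 ALLOC][15-30 ALLOC][31-49 FREE] -> 31

Answer: 31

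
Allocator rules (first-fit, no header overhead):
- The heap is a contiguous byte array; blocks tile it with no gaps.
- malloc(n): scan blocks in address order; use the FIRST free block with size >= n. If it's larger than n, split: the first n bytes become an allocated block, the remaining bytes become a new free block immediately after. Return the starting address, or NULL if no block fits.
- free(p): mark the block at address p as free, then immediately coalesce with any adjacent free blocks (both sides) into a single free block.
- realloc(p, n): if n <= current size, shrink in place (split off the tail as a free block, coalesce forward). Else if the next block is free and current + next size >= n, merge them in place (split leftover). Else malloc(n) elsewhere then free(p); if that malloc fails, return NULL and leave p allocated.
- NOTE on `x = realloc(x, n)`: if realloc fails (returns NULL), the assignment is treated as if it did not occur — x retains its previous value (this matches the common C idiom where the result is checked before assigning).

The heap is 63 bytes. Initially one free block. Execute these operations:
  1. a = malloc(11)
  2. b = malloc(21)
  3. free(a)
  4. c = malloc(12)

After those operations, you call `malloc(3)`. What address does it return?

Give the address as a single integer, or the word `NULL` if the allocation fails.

Answer: 0

Derivation:
Op 1: a = malloc(11) -> a = 0; heap: [0-10 ALLOC][11-62 FREE]
Op 2: b = malloc(21) -> b = 11; heap: [0-10 ALLOC][11-31 ALLOC][32-62 FREE]
Op 3: free(a) -> (freed a); heap: [0-10 FREE][11-31 ALLOC][32-62 FREE]
Op 4: c = malloc(12) -> c = 32; heap: [0-10 FREE][11-31 ALLOC][32-43 ALLOC][44-62 FREE]
malloc(3): first-fit scan over [0-10 FREE][11-31 ALLOC][32-43 ALLOC][44-62 FREE] -> 0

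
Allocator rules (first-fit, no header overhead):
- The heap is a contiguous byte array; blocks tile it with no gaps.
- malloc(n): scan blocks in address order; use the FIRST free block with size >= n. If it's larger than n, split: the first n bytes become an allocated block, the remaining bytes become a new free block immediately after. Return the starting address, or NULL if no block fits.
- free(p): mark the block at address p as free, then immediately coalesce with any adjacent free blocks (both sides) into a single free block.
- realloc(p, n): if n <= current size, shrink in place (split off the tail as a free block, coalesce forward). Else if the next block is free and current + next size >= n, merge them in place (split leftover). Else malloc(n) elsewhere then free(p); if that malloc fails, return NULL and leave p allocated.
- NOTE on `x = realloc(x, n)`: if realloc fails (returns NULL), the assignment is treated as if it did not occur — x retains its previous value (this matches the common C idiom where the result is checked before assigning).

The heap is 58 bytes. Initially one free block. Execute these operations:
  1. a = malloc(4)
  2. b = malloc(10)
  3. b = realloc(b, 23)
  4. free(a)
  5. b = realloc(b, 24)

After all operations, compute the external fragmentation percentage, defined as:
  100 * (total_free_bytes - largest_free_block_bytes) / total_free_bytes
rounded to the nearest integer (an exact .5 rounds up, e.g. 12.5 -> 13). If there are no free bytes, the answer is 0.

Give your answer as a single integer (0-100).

Answer: 12

Derivation:
Op 1: a = malloc(4) -> a = 0; heap: [0-3 ALLOC][4-57 FREE]
Op 2: b = malloc(10) -> b = 4; heap: [0-3 ALLOC][4-13 ALLOC][14-57 FREE]
Op 3: b = realloc(b, 23) -> b = 4; heap: [0-3 ALLOC][4-26 ALLOC][27-57 FREE]
Op 4: free(a) -> (freed a); heap: [0-3 FREE][4-26 ALLOC][27-57 FREE]
Op 5: b = realloc(b, 24) -> b = 4; heap: [0-3 FREE][4-27 ALLOC][28-57 FREE]
Free blocks: [4 30] total_free=34 largest=30 -> 100*(34-30)/34 = 400/34 ≈ 11.765 -> rounds to 12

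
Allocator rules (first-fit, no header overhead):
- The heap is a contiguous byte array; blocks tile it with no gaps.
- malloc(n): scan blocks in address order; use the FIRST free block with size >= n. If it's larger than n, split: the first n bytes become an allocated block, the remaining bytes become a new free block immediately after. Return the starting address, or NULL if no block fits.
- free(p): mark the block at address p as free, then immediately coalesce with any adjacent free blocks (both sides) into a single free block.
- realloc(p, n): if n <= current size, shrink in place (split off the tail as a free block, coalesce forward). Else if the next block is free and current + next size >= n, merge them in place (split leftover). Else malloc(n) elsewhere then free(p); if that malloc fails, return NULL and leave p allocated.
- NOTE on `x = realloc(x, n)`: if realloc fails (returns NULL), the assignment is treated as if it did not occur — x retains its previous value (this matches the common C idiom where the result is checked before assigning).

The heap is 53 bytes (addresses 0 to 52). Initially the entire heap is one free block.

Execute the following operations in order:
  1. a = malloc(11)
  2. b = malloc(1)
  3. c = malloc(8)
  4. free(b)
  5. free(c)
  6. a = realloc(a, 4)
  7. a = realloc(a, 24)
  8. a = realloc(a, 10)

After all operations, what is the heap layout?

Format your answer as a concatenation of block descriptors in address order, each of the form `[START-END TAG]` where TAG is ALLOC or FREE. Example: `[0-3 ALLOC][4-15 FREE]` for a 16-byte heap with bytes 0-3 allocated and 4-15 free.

Answer: [0-9 ALLOC][10-52 FREE]

Derivation:
Op 1: a = malloc(11) -> a = 0; heap: [0-10 ALLOC][11-52 FREE]
Op 2: b = malloc(1) -> b = 11; heap: [0-10 ALLOC][11-11 ALLOC][12-52 FREE]
Op 3: c = malloc(8) -> c = 12; heap: [0-10 ALLOC][11-11 ALLOC][12-19 ALLOC][20-52 FREE]
Op 4: free(b) -> (freed b); heap: [0-10 ALLOC][11-11 FREE][12-19 ALLOC][20-52 FREE]
Op 5: free(c) -> (freed c); heap: [0-10 ALLOC][11-52 FREE]
Op 6: a = realloc(a, 4) -> a = 0; heap: [0-3 ALLOC][4-52 FREE]
Op 7: a = realloc(a, 24) -> a = 0; heap: [0-23 ALLOC][24-52 FREE]
Op 8: a = realloc(a, 10) -> a = 0; heap: [0-9 ALLOC][10-52 FREE]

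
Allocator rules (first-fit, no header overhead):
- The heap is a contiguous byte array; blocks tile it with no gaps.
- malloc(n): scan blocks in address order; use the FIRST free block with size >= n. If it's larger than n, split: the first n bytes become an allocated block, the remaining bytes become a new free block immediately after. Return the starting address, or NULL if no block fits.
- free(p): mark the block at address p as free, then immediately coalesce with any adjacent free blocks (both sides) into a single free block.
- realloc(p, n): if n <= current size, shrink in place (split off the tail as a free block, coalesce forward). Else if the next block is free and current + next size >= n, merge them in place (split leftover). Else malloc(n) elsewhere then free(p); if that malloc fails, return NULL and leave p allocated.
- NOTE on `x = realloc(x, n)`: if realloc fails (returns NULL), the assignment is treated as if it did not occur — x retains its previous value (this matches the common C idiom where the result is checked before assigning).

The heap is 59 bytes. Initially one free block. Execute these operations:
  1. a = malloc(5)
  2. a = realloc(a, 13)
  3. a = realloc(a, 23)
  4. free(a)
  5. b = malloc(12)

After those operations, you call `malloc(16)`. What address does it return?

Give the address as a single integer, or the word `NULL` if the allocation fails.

Answer: 12

Derivation:
Op 1: a = malloc(5) -> a = 0; heap: [0-4 ALLOC][5-58 FREE]
Op 2: a = realloc(a, 13) -> a = 0; heap: [0-12 ALLOC][13-58 FREE]
Op 3: a = realloc(a, 23) -> a = 0; heap: [0-22 ALLOC][23-58 FREE]
Op 4: free(a) -> (freed a); heap: [0-58 FREE]
Op 5: b = malloc(12) -> b = 0; heap: [0-11 ALLOC][12-58 FREE]
malloc(16): first-fit scan over [0-11 ALLOC][12-58 FREE] -> 12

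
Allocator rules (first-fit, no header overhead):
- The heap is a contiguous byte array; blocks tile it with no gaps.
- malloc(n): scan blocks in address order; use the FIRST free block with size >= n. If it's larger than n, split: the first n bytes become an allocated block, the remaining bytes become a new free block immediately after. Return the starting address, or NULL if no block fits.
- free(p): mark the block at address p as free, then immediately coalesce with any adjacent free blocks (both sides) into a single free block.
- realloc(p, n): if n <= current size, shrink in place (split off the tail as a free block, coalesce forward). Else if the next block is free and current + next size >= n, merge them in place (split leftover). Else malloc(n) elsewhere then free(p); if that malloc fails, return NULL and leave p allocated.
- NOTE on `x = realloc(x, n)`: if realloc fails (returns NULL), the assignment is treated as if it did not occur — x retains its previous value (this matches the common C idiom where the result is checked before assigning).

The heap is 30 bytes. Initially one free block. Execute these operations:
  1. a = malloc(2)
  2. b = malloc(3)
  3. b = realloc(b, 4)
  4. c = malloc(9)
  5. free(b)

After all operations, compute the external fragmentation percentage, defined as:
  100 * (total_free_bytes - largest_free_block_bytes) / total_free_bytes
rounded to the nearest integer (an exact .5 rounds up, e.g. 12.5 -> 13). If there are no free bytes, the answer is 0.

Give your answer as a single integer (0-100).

Answer: 21

Derivation:
Op 1: a = malloc(2) -> a = 0; heap: [0-1 ALLOC][2-29 FREE]
Op 2: b = malloc(3) -> b = 2; heap: [0-1 ALLOC][2-4 ALLOC][5-29 FREE]
Op 3: b = realloc(b, 4) -> b = 2; heap: [0-1 ALLOC][2-5 ALLOC][6-29 FREE]
Op 4: c = malloc(9) -> c = 6; heap: [0-1 ALLOC][2-5 ALLOC][6-14 ALLOC][15-29 FREE]
Op 5: free(b) -> (freed b); heap: [0-1 ALLOC][2-5 FREE][6-14 ALLOC][15-29 FREE]
Free blocks: [4 15] total_free=19 largest=15 -> 100*(19-15)/19 = 400/19 ≈ 21.053 -> rounds to 21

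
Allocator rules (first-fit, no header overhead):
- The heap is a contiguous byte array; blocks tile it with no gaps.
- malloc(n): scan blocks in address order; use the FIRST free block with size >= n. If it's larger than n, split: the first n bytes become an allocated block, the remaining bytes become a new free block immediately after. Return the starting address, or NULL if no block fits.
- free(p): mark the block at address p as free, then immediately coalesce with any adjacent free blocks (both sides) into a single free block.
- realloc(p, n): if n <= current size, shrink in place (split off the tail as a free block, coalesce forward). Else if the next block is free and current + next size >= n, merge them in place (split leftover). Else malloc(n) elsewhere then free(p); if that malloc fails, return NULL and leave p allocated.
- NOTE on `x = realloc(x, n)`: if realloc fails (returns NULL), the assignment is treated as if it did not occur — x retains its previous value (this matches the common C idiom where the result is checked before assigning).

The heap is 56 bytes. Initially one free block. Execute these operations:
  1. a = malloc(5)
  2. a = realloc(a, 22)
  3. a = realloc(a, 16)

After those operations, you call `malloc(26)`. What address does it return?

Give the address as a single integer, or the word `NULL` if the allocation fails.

Op 1: a = malloc(5) -> a = 0; heap: [0-4 ALLOC][5-55 FREE]
Op 2: a = realloc(a, 22) -> a = 0; heap: [0-21 ALLOC][22-55 FREE]
Op 3: a = realloc(a, 16) -> a = 0; heap: [0-15 ALLOC][16-55 FREE]
malloc(26): first-fit scan over [0-15 ALLOC][16-55 FREE] -> 16

Answer: 16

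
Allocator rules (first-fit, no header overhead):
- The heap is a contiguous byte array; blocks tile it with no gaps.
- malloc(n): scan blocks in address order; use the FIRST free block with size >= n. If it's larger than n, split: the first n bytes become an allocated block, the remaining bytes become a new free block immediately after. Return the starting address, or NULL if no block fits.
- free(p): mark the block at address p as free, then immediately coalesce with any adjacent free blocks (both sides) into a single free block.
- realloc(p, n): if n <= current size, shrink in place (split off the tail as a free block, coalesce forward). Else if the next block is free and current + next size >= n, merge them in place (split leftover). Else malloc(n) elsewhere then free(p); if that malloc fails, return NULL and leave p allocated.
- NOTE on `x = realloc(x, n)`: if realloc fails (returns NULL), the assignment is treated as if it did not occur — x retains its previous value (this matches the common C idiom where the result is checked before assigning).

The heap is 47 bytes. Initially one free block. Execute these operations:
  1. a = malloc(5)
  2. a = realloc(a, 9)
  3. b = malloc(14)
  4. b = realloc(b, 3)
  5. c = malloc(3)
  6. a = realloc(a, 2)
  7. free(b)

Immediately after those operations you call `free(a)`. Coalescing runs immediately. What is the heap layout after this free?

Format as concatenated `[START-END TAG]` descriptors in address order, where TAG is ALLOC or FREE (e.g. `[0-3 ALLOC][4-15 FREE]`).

Op 1: a = malloc(5) -> a = 0; heap: [0-4 ALLOC][5-46 FREE]
Op 2: a = realloc(a, 9) -> a = 0; heap: [0-8 ALLOC][9-46 FREE]
Op 3: b = malloc(14) -> b = 9; heap: [0-8 ALLOC][9-22 ALLOC][23-46 FREE]
Op 4: b = realloc(b, 3) -> b = 9; heap: [0-8 ALLOC][9-11 ALLOC][12-46 FREE]
Op 5: c = malloc(3) -> c = 12; heap: [0-8 ALLOC][9-11 ALLOC][12-14 ALLOC][15-46 FREE]
Op 6: a = realloc(a, 2) -> a = 0; heap: [0-1 ALLOC][2-8 FREE][9-11 ALLOC][12-14 ALLOC][15-46 FREE]
Op 7: free(b) -> (freed b); heap: [0-1 ALLOC][2-11 FREE][12-14 ALLOC][15-46 FREE]
free(a): a = 0 -> block [0-1 ALLOC]; mark free, coalesce with adjacent free neighbors -> [0-11 FREE][12-14 ALLOC][15-46 FREE]

Answer: [0-11 FREE][12-14 ALLOC][15-46 FREE]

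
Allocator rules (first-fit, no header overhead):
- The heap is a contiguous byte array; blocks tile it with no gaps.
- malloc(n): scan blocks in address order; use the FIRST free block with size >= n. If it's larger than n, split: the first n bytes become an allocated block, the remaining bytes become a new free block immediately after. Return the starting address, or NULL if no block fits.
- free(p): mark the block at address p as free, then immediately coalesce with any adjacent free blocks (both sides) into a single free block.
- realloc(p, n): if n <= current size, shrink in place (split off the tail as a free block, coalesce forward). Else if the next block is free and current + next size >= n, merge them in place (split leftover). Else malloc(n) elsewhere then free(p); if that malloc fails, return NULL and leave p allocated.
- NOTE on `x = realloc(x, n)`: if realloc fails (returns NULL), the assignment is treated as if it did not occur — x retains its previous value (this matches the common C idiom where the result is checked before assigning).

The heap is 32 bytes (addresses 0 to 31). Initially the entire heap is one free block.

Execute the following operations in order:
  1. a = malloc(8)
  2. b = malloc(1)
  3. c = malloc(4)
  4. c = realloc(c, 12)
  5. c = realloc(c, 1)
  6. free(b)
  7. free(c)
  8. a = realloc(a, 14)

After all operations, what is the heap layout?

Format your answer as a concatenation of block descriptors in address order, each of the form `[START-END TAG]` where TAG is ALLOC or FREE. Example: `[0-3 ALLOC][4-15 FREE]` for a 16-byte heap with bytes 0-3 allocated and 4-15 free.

Answer: [0-13 ALLOC][14-31 FREE]

Derivation:
Op 1: a = malloc(8) -> a = 0; heap: [0-7 ALLOC][8-31 FREE]
Op 2: b = malloc(1) -> b = 8; heap: [0-7 ALLOC][8-8 ALLOC][9-31 FREE]
Op 3: c = malloc(4) -> c = 9; heap: [0-7 ALLOC][8-8 ALLOC][9-12 ALLOC][13-31 FREE]
Op 4: c = realloc(c, 12) -> c = 9; heap: [0-7 ALLOC][8-8 ALLOC][9-20 ALLOC][21-31 FREE]
Op 5: c = realloc(c, 1) -> c = 9; heap: [0-7 ALLOC][8-8 ALLOC][9-9 ALLOC][10-31 FREE]
Op 6: free(b) -> (freed b); heap: [0-7 ALLOC][8-8 FREE][9-9 ALLOC][10-31 FREE]
Op 7: free(c) -> (freed c); heap: [0-7 ALLOC][8-31 FREE]
Op 8: a = realloc(a, 14) -> a = 0; heap: [0-13 ALLOC][14-31 FREE]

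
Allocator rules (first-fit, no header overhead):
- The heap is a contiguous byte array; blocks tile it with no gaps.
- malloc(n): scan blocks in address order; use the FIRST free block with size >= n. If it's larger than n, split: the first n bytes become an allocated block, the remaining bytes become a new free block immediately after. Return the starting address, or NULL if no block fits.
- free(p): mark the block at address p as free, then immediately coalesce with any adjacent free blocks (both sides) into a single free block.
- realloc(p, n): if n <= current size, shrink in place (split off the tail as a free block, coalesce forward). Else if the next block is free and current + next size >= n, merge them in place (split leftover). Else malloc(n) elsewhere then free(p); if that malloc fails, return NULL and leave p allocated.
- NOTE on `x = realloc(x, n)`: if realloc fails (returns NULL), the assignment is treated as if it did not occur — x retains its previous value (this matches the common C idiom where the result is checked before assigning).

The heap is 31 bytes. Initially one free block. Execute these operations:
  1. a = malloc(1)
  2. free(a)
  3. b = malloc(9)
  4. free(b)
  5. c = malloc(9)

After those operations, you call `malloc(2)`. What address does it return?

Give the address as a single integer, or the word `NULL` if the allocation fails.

Answer: 9

Derivation:
Op 1: a = malloc(1) -> a = 0; heap: [0-0 ALLOC][1-30 FREE]
Op 2: free(a) -> (freed a); heap: [0-30 FREE]
Op 3: b = malloc(9) -> b = 0; heap: [0-8 ALLOC][9-30 FREE]
Op 4: free(b) -> (freed b); heap: [0-30 FREE]
Op 5: c = malloc(9) -> c = 0; heap: [0-8 ALLOC][9-30 FREE]
malloc(2): first-fit scan over [0-8 ALLOC][9-30 FREE] -> 9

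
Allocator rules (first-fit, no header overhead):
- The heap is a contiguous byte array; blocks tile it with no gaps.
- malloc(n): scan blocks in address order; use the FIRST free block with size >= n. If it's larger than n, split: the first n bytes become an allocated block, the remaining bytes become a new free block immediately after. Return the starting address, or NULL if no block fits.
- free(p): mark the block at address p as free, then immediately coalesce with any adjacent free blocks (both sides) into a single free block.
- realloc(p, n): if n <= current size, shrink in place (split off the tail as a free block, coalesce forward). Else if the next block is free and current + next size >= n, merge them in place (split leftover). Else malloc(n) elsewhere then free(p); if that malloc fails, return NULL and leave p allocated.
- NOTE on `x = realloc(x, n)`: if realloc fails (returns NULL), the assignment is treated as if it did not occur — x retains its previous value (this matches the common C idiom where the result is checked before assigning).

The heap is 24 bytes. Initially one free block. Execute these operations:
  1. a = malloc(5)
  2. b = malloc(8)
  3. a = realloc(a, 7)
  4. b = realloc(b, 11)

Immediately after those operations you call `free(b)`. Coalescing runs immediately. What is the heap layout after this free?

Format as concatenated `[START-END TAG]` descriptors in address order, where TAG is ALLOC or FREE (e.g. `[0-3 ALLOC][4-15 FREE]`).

Op 1: a = malloc(5) -> a = 0; heap: [0-4 ALLOC][5-23 FREE]
Op 2: b = malloc(8) -> b = 5; heap: [0-4 ALLOC][5-12 ALLOC][13-23 FREE]
Op 3: a = realloc(a, 7) -> a = 13; heap: [0-4 FREE][5-12 ALLOC][13-19 ALLOC][20-23 FREE]
Op 4: b = realloc(b, 11) -> NULL (b unchanged); heap: [0-4 FREE][5-12 ALLOC][13-19 ALLOC][20-23 FREE]
free(b): b = 5 -> block [5-12 ALLOC]; mark free, coalesce with adjacent free neighbors -> [0-12 FREE][13-19 ALLOC][20-23 FREE]

Answer: [0-12 FREE][13-19 ALLOC][20-23 FREE]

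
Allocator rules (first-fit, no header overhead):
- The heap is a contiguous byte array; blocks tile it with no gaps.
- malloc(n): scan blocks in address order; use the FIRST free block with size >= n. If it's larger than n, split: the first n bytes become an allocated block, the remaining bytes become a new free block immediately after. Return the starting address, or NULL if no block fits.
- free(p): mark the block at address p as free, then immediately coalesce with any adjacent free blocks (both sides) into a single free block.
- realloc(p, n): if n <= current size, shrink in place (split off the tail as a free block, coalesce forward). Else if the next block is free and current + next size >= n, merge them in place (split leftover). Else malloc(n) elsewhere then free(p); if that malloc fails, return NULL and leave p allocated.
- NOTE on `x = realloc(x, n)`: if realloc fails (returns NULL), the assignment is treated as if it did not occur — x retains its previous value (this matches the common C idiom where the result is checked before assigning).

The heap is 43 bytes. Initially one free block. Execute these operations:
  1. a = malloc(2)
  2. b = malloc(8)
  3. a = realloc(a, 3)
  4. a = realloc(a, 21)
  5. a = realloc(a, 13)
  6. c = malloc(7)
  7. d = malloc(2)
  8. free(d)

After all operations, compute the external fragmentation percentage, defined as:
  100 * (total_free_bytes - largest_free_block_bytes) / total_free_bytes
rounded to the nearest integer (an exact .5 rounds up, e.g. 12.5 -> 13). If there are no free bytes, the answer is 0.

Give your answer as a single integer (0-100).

Answer: 13

Derivation:
Op 1: a = malloc(2) -> a = 0; heap: [0-1 ALLOC][2-42 FREE]
Op 2: b = malloc(8) -> b = 2; heap: [0-1 ALLOC][2-9 ALLOC][10-42 FREE]
Op 3: a = realloc(a, 3) -> a = 10; heap: [0-1 FREE][2-9 ALLOC][10-12 ALLOC][13-42 FREE]
Op 4: a = realloc(a, 21) -> a = 10; heap: [0-1 FREE][2-9 ALLOC][10-30 ALLOC][31-42 FREE]
Op 5: a = realloc(a, 13) -> a = 10; heap: [0-1 FREE][2-9 ALLOC][10-22 ALLOC][23-42 FREE]
Op 6: c = malloc(7) -> c = 23; heap: [0-1 FREE][2-9 ALLOC][10-22 ALLOC][23-29 ALLOC][30-42 FREE]
Op 7: d = malloc(2) -> d = 0; heap: [0-1 ALLOC][2-9 ALLOC][10-22 ALLOC][23-29 ALLOC][30-42 FREE]
Op 8: free(d) -> (freed d); heap: [0-1 FREE][2-9 ALLOC][10-22 ALLOC][23-29 ALLOC][30-42 FREE]
Free blocks: [2 13] total_free=15 largest=13 -> 100*(15-13)/15 = 200/15 ≈ 13.333 -> rounds to 13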